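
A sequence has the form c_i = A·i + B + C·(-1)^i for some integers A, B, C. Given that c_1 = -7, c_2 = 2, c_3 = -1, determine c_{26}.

Write the equations: A + B - C = -7; 2A + B + C = 2; 3A + B - C = -1.
Subtracting the first from the second: A + 2C = 9.
Subtracting the second from the third: A - 2C = -3.
Solving: C = 3, A = 3, then B = -7.
Therefore c_{26} = 78 + (-7) + 3·1 = 74.

74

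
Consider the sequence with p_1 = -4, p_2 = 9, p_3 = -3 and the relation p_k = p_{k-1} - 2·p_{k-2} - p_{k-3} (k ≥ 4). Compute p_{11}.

-149

p_4 = -17  p_5 = -20  p_6 = 17  p_7 = 74  p_8 = 60  p_9 = -105  p_{10} = -299  p_{11} = -149.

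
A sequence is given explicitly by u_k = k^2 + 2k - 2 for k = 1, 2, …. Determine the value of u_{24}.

u_{24} = 1·24^2 + 2·24 - 2 = 622.

622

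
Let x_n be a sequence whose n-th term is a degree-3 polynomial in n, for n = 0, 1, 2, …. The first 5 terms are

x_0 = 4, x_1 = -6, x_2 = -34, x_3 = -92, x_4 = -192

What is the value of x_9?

1st diffs: -10, -28, -58, -100.
2nd diffs: -18, -30, -42.
3rd diffs: -12, -12 (constant).
So x_n = -2n^3 - 3n^2 - 5n + 4.
Evaluating at n = 9 gives x_9 = -1742.

-1742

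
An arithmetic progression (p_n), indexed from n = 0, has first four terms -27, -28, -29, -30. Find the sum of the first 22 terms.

-825

Common difference d = -1.
p_n = -27 + (n - 0)·(-1).
p_{21} = -48; S = 22·(-27 + (-48))/2 = -825.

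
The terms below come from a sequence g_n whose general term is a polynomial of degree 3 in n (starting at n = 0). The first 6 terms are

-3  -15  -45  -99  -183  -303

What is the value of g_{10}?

1st diffs: -12, -30, -54, -84, -120.
2nd diffs: -18, -24, -30, -36.
3rd diffs: -6, -6, -6 (constant).
Newton forward-difference form: g_n = -3 + (-12)·C(n,1) + (-18)·C(n,2) + (-6)·C(n,3).
At n = 10: n = 10, so g_{10} = -3 - 120 - 810 - 720 = -1653.

-1653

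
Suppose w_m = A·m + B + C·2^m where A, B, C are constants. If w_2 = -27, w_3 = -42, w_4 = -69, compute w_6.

At m = 2, 3, 4: 2A + B + 4C = -27; 3A + B + 8C = -42; 4A + B + 16C = -69.
Subtracting the first from the second: A + 4C = -15.
Subtracting the second from the third: A + 8C = -27.
Solving: C = -3, A = -3, then B = -9.
Hence w_6 = -3·6 + (-9) + (-3)·64 = -219.

-219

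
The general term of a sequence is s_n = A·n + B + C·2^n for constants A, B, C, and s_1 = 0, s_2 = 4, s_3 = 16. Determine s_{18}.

1048500

Plug in n = 1, 2, 3: A + B + 2C = 0; 2A + B + 4C = 4; 3A + B + 8C = 16.
Subtracting the first from the second: A + 2C = 4.
Subtracting the second from the third: A + 4C = 12.
Solving: C = 4, A = -4, then B = -4.
Therefore s_{18} = -72 + (-4) + 4·262144 = 1048500.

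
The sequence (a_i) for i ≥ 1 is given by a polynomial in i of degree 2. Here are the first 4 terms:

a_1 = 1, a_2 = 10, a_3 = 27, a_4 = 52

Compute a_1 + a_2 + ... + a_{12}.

1st diffs: 9, 17, 25.
2nd diffs: 8, 8 (constant).
So a_i = 4i^2 - 3i.
Continuing: …, 85, 126, 175, 232, …, a_{12} = 540.
Summing i = 1..12 (12 terms) gives 2366.

2366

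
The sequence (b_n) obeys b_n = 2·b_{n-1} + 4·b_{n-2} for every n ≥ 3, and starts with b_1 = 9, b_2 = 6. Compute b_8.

14208

Iterate the recurrence:
b_3 = 48, b_4 = 120, b_5 = 432, b_6 = 1344, b_7 = 4416, b_8 = 14208.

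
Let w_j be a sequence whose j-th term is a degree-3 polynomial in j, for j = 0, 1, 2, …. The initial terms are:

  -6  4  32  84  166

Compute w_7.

652

1st diffs: 10, 28, 52, 82.
2nd diffs: 18, 24, 30.
3rd diffs: 6, 6 (constant).
Newton forward-difference form: w_j = -6 + 10·C(j,1) + 18·C(j,2) + 6·C(j,3).
At j = 7: j = 7, so w_7 = -6 + 70 + 378 + 210 = 652.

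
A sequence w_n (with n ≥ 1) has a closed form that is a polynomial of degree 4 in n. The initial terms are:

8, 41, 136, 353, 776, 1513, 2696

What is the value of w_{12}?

21601

1st diffs: 33, 95, 217, 423, 737, 1183.
2nd diffs: 62, 122, 206, 314, 446.
3rd diffs: 60, 84, 108, 132.
4th diffs: 24, 24, 24 (constant).
Newton forward-difference form: w_n = 8 + 33·C(n-1,1) + 62·C(n-1,2) + 60·C(n-1,3) + 24·C(n-1,4).
At n = 12: n-1 = 11, so w_{12} = 8 + 363 + 3410 + 9900 + 7920 = 21601.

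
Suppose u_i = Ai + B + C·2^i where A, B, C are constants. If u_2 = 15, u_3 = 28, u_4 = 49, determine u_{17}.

262226

Plug in i = 2, 3, 4: 2A + B + 4C = 15; 3A + B + 8C = 28; 4A + B + 16C = 49.
Subtracting the first from the second: A + 4C = 13.
Subtracting the second from the third: A + 8C = 21.
Solving: C = 2, A = 5, then B = -3.
So u_i = 5·i + (-3) + 2·2^i; at i=17 this is 262226.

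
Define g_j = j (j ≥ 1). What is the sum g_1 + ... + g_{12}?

Over j = 1..12: Σj = 78.
Total = (1)·78 = 78.

78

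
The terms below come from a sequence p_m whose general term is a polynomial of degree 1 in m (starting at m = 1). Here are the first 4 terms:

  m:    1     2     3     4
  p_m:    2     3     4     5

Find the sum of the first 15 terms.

1st diffs: 1, 1, 1 (constant).
So p_m = m + 1.
Continuing: …, 6, 7, 8, 9, …, p_{15} = 16.
Summing m = 1..15 (15 terms) gives 135.

135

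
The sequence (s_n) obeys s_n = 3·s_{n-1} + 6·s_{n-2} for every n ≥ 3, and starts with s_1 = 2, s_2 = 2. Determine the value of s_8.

25218

Compute successive terms:
s_3 = 18; s_4 = 66; s_5 = 306; s_6 = 1314; s_7 = 5778; s_8 = 25218.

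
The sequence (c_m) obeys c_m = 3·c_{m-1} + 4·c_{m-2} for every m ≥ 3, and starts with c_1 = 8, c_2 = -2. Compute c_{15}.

322122554

Applying the relation repeatedly:
c_3 = 26;  c_4 = 70;  c_5 = 314;  …;  c_{12} = 5033158;  c_{13} = 20132666;  c_{14} = 80530630;  c_{15} = 322122554.
(Characteristic roots are 4 and -1.)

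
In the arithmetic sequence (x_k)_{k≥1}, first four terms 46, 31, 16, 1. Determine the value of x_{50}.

Common difference d = -15.
x_k = 46 + (k - 1)·(-15).
x_{50} = 46 + 49·(-15) = -689.

-689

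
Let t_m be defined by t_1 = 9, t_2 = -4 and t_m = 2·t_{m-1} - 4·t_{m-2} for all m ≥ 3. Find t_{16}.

Compute successive terms:
t_3 = -44  t_4 = -72  t_5 = 32  …  t_{13} = 36864  t_{14} = -16384  t_{15} = -180224  t_{16} = -294912.

-294912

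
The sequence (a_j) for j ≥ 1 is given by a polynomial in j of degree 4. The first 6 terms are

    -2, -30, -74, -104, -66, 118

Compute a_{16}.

44308

1st diffs: -28, -44, -30, 38, 184.
2nd diffs: -16, 14, 68, 146.
3rd diffs: 30, 54, 78.
4th diffs: 24, 24 (constant).
So a_j = j^4 - 5j^3 - 3j^2 + j + 4.
Evaluating at j = 16 gives a_{16} = 44308.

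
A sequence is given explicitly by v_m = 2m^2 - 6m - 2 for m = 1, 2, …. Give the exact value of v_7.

54

v_7 = 2·7^2 - 6·7 - 2 = 54.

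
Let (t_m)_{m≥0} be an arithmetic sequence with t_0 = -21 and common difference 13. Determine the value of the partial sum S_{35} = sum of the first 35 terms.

t_m = -21 + (m - 0)·13.
t_{34} = 421; S = 35·(-21 + 421)/2 = 7000.

7000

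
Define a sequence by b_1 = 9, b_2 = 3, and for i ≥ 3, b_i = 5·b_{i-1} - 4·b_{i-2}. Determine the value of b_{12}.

Iterate the recurrence:
b_3 = -21  b_4 = -117  b_5 = -501  b_6 = -2037  b_7 = -8181  b_8 = -32757  b_9 = -131061  b_{10} = -524277  b_{11} = -2097141  b_{12} = -8388597.
(Characteristic roots are 4 and 1.)

-8388597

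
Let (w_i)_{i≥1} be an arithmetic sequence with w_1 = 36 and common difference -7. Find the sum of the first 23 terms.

-943

w_i = 36 + (i - 1)·(-7).
w_{23} = -118; S = 23·(36 + (-118))/2 = -943.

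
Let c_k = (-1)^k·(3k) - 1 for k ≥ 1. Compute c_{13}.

-40

(-1)^13 = -1; 3k at k=13 is 39; so c_{13} = -40.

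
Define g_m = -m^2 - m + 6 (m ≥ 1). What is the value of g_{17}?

-300

g_{17} = -1·17^2 - 1·17 + 6 = -300.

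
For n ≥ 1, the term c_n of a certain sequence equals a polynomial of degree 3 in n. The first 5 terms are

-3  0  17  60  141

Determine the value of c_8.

732

1st diffs: 3, 17, 43, 81.
2nd diffs: 14, 26, 38.
3rd diffs: 12, 12 (constant).
Newton forward-difference form: c_n = -3 + 3·C(n-1,1) + 14·C(n-1,2) + 12·C(n-1,3).
At n = 8: n-1 = 7, so c_8 = -3 + 21 + 294 + 420 = 732.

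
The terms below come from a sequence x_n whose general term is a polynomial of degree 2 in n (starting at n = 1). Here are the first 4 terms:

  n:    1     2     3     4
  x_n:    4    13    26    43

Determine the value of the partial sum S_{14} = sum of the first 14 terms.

2331

1st diffs: 9, 13, 17.
2nd diffs: 4, 4 (constant).
Newton forward-difference form: x_n = 4 + 9·C(n-1,1) + 4·C(n-1,2).
Continuing: …, 64, 89, 118, 151, …, x_{14} = 433.
Summing n = 1..14 (14 terms) gives 2331.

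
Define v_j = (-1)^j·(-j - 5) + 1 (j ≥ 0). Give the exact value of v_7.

13

(-1)^7 = -1; -j - 5 at j=7 is -12; so v_7 = 13.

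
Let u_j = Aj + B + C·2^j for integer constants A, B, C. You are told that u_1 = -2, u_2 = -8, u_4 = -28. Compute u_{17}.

-131136

The three given values yield: A + B + 2C = -2; 2A + B + 4C = -8; 4A + B + 16C = -28.
Subtracting the first from the second: A + 2C = -6.
Subtracting the second from the third: 2A + 12C = -20.
Solving: C = -1, A = -4, then B = 4.
So u_j = -4·j + 4 + (-1)·2^j; at j=17 this is -131136.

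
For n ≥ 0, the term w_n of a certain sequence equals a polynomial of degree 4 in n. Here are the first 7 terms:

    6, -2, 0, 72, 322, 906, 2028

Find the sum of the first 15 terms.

229844

1st diffs: -8, 2, 72, 250, 584, 1122.
2nd diffs: 10, 70, 178, 334, 538.
3rd diffs: 60, 108, 156, 204.
4th diffs: 48, 48, 48 (constant).
Newton forward-difference form: w_n = 6 + (-8)·C(n,1) + 10·C(n,2) + 60·C(n,3) + 48·C(n,4).
Continuing: …, 3940, 6942, 11382, 17656, …, w_{14} = 70692.
Summing n = 0..14 (15 terms) gives 229844.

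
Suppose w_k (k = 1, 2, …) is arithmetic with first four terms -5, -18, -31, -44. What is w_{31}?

-395

Common difference d = -13.
w_k = -5 + (k - 1)·(-13).
w_{31} = -5 + 30·(-13) = -395.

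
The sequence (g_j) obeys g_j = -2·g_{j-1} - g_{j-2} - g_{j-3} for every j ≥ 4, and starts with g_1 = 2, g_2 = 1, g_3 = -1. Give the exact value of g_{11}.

g_4 = -1, g_5 = 2, g_6 = -2, g_7 = 3, g_8 = -6, g_9 = 11, g_{10} = -19, g_{11} = 33.

33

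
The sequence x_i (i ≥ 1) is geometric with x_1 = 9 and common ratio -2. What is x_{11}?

x_i = 9·(-2)^(i-1).
x_{11} = 9·(-2)^10 = 9216.

9216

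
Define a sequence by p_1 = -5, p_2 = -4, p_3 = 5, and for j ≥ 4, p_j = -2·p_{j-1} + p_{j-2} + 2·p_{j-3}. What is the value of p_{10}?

-1704

Compute successive terms:
p_4 = -24;  p_5 = 45;  p_6 = -104;  p_7 = 205;  p_8 = -424;  p_9 = 845;  p_{10} = -1704.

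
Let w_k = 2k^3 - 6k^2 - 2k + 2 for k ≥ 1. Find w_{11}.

w_{11} = 2·11^3 - 6·11^2 - 2·11 + 2 = 1916.

1916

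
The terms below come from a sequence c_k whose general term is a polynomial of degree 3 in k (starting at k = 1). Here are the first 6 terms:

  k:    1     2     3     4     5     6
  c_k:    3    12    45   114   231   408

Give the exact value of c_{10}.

1st diffs: 9, 33, 69, 117, 177.
2nd diffs: 24, 36, 48, 60.
3rd diffs: 12, 12, 12 (constant).
Newton forward-difference form: c_k = 3 + 9·C(k-1,1) + 24·C(k-1,2) + 12·C(k-1,3).
At k = 10: k-1 = 9, so c_{10} = 3 + 81 + 864 + 1008 = 1956.

1956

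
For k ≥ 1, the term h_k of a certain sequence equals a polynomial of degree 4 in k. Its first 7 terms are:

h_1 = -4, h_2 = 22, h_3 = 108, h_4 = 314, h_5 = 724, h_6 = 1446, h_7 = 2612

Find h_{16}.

1st diffs: 26, 86, 206, 410, 722, 1166.
2nd diffs: 60, 120, 204, 312, 444.
3rd diffs: 60, 84, 108, 132.
4th diffs: 24, 24, 24 (constant).
So h_k = k^4 + 5k^2 - 4k - 6.
Evaluating at k = 16 gives h_{16} = 66746.

66746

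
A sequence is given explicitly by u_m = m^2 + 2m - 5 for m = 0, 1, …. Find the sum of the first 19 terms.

Over m = 0..18: Σm = 171, Σm² = 2109.
Total = (1)·2109 + (2)·171 + (-5)·19 = 2356.

2356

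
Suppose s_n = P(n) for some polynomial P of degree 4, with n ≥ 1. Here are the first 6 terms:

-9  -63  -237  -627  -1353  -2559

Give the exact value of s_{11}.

1st diffs: -54, -174, -390, -726, -1206.
2nd diffs: -120, -216, -336, -480.
3rd diffs: -96, -120, -144.
4th diffs: -24, -24 (constant).
Newton forward-difference form: s_n = -9 + (-54)·C(n-1,1) + (-120)·C(n-1,2) + (-96)·C(n-1,3) + (-24)·C(n-1,4).
At n = 11: n-1 = 10, so s_{11} = -9 - 540 - 5400 - 11520 - 5040 = -22509.

-22509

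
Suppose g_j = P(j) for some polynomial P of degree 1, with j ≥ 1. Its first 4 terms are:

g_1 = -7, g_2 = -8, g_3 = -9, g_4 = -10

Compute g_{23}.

-29

1st diffs: -1, -1, -1 (constant).
So g_j = -j - 6.
Evaluating at j = 23 gives g_{23} = -29.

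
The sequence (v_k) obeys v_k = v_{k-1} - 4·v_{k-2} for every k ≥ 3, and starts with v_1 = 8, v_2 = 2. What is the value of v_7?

-94

v_3 = -30  v_4 = -38  v_5 = 82  v_6 = 234  v_7 = -94.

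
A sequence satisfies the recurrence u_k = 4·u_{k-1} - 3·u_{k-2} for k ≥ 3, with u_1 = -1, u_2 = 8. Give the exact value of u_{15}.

21523355

Step forward from the initial values:
u_3 = 35, u_4 = 116, u_5 = 359, …, u_{12} = 797156, u_{13} = 2391479, u_{14} = 7174448, u_{15} = 21523355.
(Characteristic roots are 3 and 1.)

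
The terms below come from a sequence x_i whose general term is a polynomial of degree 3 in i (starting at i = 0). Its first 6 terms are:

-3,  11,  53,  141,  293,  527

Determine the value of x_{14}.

9293

1st diffs: 14, 42, 88, 152, 234.
2nd diffs: 28, 46, 64, 82.
3rd diffs: 18, 18, 18 (constant).
Newton forward-difference form: x_i = -3 + 14·C(i,1) + 28·C(i,2) + 18·C(i,3).
At i = 14: i = 14, so x_{14} = -3 + 196 + 2548 + 6552 = 9293.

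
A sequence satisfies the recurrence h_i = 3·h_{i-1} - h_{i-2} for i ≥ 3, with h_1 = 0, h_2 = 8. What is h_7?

1152

Iterate the recurrence:
h_3 = 24; h_4 = 64; h_5 = 168; h_6 = 440; h_7 = 1152.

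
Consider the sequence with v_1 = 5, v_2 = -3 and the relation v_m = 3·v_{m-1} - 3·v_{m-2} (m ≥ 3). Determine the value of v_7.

-135

Iterate the recurrence:
v_3 = -24, v_4 = -63, v_5 = -117, v_6 = -162, v_7 = -135.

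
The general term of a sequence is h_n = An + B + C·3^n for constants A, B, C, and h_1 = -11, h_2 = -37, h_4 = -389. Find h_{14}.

-23914789

The three given values yield: A + B + 3C = -11; 2A + B + 9C = -37; 4A + B + 81C = -389.
Subtracting the first from the second: A + 6C = -26.
Subtracting the second from the third: 2A + 72C = -352.
Solving: C = -5, A = 4, then B = 0.
So h_n = 4·n + 0 + (-5)·3^n; at n=14 this is -23914789.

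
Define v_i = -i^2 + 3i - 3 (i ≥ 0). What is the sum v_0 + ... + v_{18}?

-1653

Over i = 0..18: Σi = 171, Σi² = 2109.
Total = (-1)·2109 + (3)·171 + (-3)·19 = -1653.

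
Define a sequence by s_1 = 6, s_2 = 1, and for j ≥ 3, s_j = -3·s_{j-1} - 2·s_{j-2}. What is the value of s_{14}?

57331

Applying the relation repeatedly:
s_3 = -15  s_4 = 43  s_5 = -99  …  s_{11} = -7155  s_{12} = 14323  s_{13} = -28659  s_{14} = 57331.
(Characteristic roots are -1 and -2.)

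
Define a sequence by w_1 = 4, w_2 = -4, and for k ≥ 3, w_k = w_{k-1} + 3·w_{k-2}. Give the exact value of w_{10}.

Compute successive terms:
w_3 = 8  w_4 = -4  w_5 = 20  w_6 = 8  w_7 = 68  w_8 = 92  w_9 = 296  w_{10} = 572.

572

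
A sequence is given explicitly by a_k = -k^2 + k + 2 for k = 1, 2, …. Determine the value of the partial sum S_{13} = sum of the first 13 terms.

Over k = 1..13: Σk = 91, Σk² = 819.
Total = (-1)·819 + (1)·91 + (2)·13 = -702.

-702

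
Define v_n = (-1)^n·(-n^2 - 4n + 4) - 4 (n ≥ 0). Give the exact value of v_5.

37

(-1)^5 = -1; -n^2 - 4n + 4 at n=5 is -41; so v_5 = 37.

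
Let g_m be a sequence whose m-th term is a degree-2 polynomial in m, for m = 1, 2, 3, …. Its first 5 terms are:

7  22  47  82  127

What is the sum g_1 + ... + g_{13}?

1st diffs: 15, 25, 35, 45.
2nd diffs: 10, 10, 10 (constant).
Newton forward-difference form: g_m = 7 + 15·C(m-1,1) + 10·C(m-1,2).
Continuing: …, 182, 247, 322, 407, …, g_{13} = 847.
Summing m = 1..13 (13 terms) gives 4121.

4121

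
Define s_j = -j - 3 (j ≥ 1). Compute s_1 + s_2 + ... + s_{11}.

Over j = 1..11: Σj = 66.
Total = (-1)·66 + (-3)·11 = -99.

-99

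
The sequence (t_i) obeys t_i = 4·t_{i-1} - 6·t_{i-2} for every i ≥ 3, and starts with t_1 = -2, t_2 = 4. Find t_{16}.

Iterate the recurrence:
t_3 = 28;  t_4 = 88;  t_5 = 184;  …;  t_{13} = 193408;  t_{14} = 673024;  t_{15} = 1531648;  t_{16} = 2088448.

2088448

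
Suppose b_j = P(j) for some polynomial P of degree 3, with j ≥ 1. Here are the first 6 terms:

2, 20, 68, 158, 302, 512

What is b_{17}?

10610

1st diffs: 18, 48, 90, 144, 210.
2nd diffs: 30, 42, 54, 66.
3rd diffs: 12, 12, 12 (constant).
Newton forward-difference form: b_j = 2 + 18·C(j-1,1) + 30·C(j-1,2) + 12·C(j-1,3).
At j = 17: j-1 = 16, so b_{17} = 2 + 288 + 3600 + 6720 = 10610.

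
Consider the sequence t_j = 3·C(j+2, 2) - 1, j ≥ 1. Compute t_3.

29

C(5, 2) = 10, so t_3 = 29.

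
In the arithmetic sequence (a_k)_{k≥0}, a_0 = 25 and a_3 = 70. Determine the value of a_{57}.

Common difference d = (70 - 25) / (3 - 0) = 15.
a_k = 25 + (k - 0)·15.
a_{57} = 25 + 57·15 = 880.

880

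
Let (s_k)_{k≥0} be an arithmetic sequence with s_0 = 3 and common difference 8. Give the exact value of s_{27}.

219

s_k = 3 + (k - 0)·8.
s_{27} = 3 + 27·8 = 219.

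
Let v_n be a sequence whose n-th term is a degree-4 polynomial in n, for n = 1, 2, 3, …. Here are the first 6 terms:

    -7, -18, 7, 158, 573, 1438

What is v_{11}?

1st diffs: -11, 25, 151, 415, 865.
2nd diffs: 36, 126, 264, 450.
3rd diffs: 90, 138, 186.
4th diffs: 48, 48 (constant).
Newton forward-difference form: v_n = -7 + (-11)·C(n-1,1) + 36·C(n-1,2) + 90·C(n-1,3) + 48·C(n-1,4).
At n = 11: n-1 = 10, so v_{11} = -7 - 110 + 1620 + 10800 + 10080 = 22383.

22383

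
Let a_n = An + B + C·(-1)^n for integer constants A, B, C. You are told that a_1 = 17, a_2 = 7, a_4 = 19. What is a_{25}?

Write the equations: A + B - C = 17; 2A + B + C = 7; 4A + B + C = 19.
Subtracting the first from the second: A + 2C = -10.
Subtracting the second from the third: 2A = 12.
Solving: C = -8, A = 6, then B = 3.
Hence a_{25} = 6·25 + 3 + (-8)·(-1) = 161.

161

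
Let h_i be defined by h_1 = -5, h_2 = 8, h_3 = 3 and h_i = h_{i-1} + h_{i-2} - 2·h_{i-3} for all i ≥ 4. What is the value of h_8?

-4

Iterate the recurrence:
h_4 = 21  h_5 = 8  h_6 = 23  h_7 = -11  h_8 = -4.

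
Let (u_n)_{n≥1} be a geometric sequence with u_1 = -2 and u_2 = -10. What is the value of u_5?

-1250

Common ratio r = 5.
u_n = (-2)·5^(n-1).
u_5 = (-2)·5^4 = -1250.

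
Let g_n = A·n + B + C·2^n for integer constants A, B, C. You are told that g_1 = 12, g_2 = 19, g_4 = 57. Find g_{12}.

12305

Write the equations: A + B + 2C = 12; 2A + B + 4C = 19; 4A + B + 16C = 57.
Subtracting the first from the second: A + 2C = 7.
Subtracting the second from the third: 2A + 12C = 38.
Solving: C = 3, A = 1, then B = 5.
Therefore g_{12} = 12 + 5 + 3·4096 = 12305.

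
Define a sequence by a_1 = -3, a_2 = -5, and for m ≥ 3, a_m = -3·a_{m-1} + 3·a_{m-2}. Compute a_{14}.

Step forward from the initial values:
a_3 = 6  a_4 = -33  a_5 = 117  …  a_{11} = 351621  a_{12} = -1333098  a_{13} = 5054157  a_{14} = -19161765.

-19161765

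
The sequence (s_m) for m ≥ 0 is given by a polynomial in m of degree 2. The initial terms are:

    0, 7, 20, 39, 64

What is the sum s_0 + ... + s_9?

1035

1st diffs: 7, 13, 19, 25.
2nd diffs: 6, 6, 6 (constant).
Newton forward-difference form: s_m = 7·C(m,1) + 6·C(m,2).
Continuing: …, 95, 132, 175, 224, …, s_9 = 279.
Summing m = 0..9 (10 terms) gives 1035.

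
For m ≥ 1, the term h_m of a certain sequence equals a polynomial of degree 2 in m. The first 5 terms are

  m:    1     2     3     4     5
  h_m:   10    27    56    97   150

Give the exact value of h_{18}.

1931

1st diffs: 17, 29, 41, 53.
2nd diffs: 12, 12, 12 (constant).
Newton forward-difference form: h_m = 10 + 17·C(m-1,1) + 12·C(m-1,2).
At m = 18: m-1 = 17, so h_{18} = 10 + 289 + 1632 = 1931.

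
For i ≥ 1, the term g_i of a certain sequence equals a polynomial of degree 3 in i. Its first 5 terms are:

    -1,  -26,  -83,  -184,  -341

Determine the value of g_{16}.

-9196

1st diffs: -25, -57, -101, -157.
2nd diffs: -32, -44, -56.
3rd diffs: -12, -12 (constant).
Newton forward-difference form: g_i = -1 + (-25)·C(i-1,1) + (-32)·C(i-1,2) + (-12)·C(i-1,3).
At i = 16: i-1 = 15, so g_{16} = -1 - 375 - 3360 - 5460 = -9196.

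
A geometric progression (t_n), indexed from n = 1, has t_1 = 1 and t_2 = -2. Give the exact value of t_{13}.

Common ratio r = -2.
t_n = 1·(-2)^(n-1).
t_{13} = 1·(-2)^12 = 4096.

4096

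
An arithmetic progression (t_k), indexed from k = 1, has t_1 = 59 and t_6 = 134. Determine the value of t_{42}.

Common difference d = (134 - 59) / (6 - 1) = 15.
t_k = 59 + (k - 1)·15.
t_{42} = 59 + 41·15 = 674.

674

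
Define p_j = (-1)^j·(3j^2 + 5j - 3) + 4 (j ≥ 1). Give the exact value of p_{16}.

849

(-1)^16 = 1; 3j^2 + 5j - 3 at j=16 is 845; so p_{16} = 849.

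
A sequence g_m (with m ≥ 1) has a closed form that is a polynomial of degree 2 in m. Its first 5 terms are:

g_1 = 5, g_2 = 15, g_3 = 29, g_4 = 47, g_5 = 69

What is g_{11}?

285

1st diffs: 10, 14, 18, 22.
2nd diffs: 4, 4, 4 (constant).
So g_m = 2m^2 + 4m - 1.
Evaluating at m = 11 gives g_{11} = 285.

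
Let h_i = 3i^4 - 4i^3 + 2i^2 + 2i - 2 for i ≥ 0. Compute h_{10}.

h_{10} = 3·10^4 - 4·10^3 + 2·10^2 + 2·10 - 2 = 26218.

26218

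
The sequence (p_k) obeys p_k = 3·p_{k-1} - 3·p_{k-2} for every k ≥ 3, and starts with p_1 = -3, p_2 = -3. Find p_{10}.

-243

Compute successive terms:
p_3 = 0, p_4 = 9, p_5 = 27, p_6 = 54, p_7 = 81, p_8 = 81, p_9 = 0, p_{10} = -243.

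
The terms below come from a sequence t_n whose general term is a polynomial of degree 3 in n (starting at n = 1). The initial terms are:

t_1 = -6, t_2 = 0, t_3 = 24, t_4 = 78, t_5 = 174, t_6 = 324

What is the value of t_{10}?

1704

1st diffs: 6, 24, 54, 96, 150.
2nd diffs: 18, 30, 42, 54.
3rd diffs: 12, 12, 12 (constant).
So t_n = 2n^3 - 3n^2 + n - 6.
Evaluating at n = 10 gives t_{10} = 1704.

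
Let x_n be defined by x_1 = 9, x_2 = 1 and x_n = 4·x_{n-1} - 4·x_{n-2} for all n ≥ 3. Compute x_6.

-1072

Step forward from the initial values:
x_3 = -32  x_4 = -132  x_5 = -400  x_6 = -1072.
(Characteristic roots are 2 and 2.)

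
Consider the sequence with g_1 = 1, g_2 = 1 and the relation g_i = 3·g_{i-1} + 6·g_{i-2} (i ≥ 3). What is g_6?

657

Iterate the recurrence:
g_3 = 9; g_4 = 33; g_5 = 153; g_6 = 657.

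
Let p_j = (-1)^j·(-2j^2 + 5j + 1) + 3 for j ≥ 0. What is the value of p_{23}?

(-1)^23 = -1; -2j^2 + 5j + 1 at j=23 is -942; so p_{23} = 945.

945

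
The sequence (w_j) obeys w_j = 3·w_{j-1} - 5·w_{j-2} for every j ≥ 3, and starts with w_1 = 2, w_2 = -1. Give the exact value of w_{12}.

Iterate the recurrence:
w_3 = -13  w_4 = -34  w_5 = -37  w_6 = 59  w_7 = 362  w_8 = 791  w_9 = 563  w_{10} = -2266  w_{11} = -9613  w_{12} = -17509.

-17509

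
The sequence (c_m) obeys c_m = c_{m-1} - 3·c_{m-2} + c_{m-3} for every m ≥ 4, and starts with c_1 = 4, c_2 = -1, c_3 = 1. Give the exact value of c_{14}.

Applying the relation repeatedly:
c_4 = 8;  c_5 = 4;  c_6 = -19;  …;  c_{11} = -275;  c_{12} = -40;  c_{13} = 736;  c_{14} = 581.

581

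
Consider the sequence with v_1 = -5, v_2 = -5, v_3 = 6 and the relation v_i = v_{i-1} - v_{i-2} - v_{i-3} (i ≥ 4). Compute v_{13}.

-165

Step forward from the initial values:
v_4 = 16; v_5 = 15; v_6 = -7; v_7 = -38; v_8 = -46; v_9 = -1; v_{10} = 83; v_{11} = 130; v_{12} = 48; v_{13} = -165.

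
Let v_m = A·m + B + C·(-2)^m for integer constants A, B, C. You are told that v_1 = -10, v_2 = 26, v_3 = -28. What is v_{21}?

-10485640

Plug in m = 1, 2, 3: A + B - 2C = -10; 2A + B + 4C = 26; 3A + B - 8C = -28.
Subtracting the first from the second: A + 6C = 36.
Subtracting the second from the third: A - 12C = -54.
Solving: C = 5, A = 6, then B = -6.
Therefore v_{21} = 126 + (-6) + 5·(-2097152) = -10485640.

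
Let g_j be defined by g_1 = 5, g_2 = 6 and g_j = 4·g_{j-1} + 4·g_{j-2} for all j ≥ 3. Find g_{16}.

Applying the relation repeatedly:
g_3 = 44;  g_4 = 200;  g_5 = 976;  …;  g_{13} = 287887360;  g_{14} = 1390043136;  g_{15} = 6711721984;  g_{16} = 32407060480.

32407060480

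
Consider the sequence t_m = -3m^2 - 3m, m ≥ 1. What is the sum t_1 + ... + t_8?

Over m = 1..8: Σm = 36, Σm² = 204.
Total = (-3)·204 + (-3)·36 = -720.

-720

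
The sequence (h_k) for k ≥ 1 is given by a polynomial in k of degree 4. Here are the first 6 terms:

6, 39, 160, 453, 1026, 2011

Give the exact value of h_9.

1st diffs: 33, 121, 293, 573, 985.
2nd diffs: 88, 172, 280, 412.
3rd diffs: 84, 108, 132.
4th diffs: 24, 24 (constant).
Newton forward-difference form: h_k = 6 + 33·C(k-1,1) + 88·C(k-1,2) + 84·C(k-1,3) + 24·C(k-1,4).
At k = 9: k-1 = 8, so h_9 = 6 + 264 + 2464 + 4704 + 1680 = 9118.

9118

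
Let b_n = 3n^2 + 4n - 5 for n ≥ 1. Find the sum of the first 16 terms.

4952

Over n = 1..16: Σn = 136, Σn² = 1496.
Total = (3)·1496 + (4)·136 + (-5)·16 = 4952.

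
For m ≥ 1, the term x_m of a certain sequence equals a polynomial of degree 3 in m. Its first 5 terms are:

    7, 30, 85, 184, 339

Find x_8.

1260

1st diffs: 23, 55, 99, 155.
2nd diffs: 32, 44, 56.
3rd diffs: 12, 12 (constant).
So x_m = 2m^3 + 4m^2 - 3m + 4.
Evaluating at m = 8 gives x_8 = 1260.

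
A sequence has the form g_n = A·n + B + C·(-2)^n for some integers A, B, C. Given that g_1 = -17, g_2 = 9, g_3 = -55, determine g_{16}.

At n = 1, 2, 3: A + B - 2C = -17; 2A + B + 4C = 9; 3A + B - 8C = -55.
Subtracting the first from the second: A + 6C = 26.
Subtracting the second from the third: A - 12C = -64.
Solving: C = 5, A = -4, then B = -3.
So g_n = -4·n + (-3) + 5·(-2)^n; at n=16 this is 327613.

327613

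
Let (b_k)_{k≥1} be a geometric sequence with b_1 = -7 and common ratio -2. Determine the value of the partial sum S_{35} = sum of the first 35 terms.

-80172722861

b_k = (-7)·(-2)^(k-1).
S = (-7)·((-2)^35 - 1)/(-2 - 1) = (-7)·(-34359738368 - 1)/(-3) = -80172722861.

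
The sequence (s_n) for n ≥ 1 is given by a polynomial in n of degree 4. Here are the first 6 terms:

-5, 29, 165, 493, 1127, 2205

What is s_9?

1st diffs: 34, 136, 328, 634, 1078.
2nd diffs: 102, 192, 306, 444.
3rd diffs: 90, 114, 138.
4th diffs: 24, 24 (constant).
Newton forward-difference form: s_n = -5 + 34·C(n-1,1) + 102·C(n-1,2) + 90·C(n-1,3) + 24·C(n-1,4).
At n = 9: n-1 = 8, so s_9 = -5 + 272 + 2856 + 5040 + 1680 = 9843.

9843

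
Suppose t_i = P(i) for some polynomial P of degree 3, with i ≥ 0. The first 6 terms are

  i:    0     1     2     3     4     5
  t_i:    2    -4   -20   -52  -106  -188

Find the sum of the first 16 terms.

1st diffs: -6, -16, -32, -54, -82.
2nd diffs: -10, -16, -22, -28.
3rd diffs: -6, -6, -6 (constant).
Newton forward-difference form: t_i = 2 + (-6)·C(i,1) + (-10)·C(i,2) + (-6)·C(i,3).
Continuing: …, -304, -460, -662, -916, …, t_{15} = -3868.
Summing i = 0..15 (16 terms) gives -17208.

-17208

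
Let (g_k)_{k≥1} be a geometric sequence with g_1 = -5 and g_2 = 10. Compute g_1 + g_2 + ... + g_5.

-55

Common ratio r = -2.
g_k = (-5)·(-2)^(k-1).
S = (-5)·((-2)^5 - 1)/(-2 - 1) = (-5)·(-32 - 1)/(-3) = -55.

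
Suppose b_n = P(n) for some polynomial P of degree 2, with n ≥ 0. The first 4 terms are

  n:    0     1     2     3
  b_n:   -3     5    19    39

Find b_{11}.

415

1st diffs: 8, 14, 20.
2nd diffs: 6, 6 (constant).
Newton forward-difference form: b_n = -3 + 8·C(n,1) + 6·C(n,2).
At n = 11: n = 11, so b_{11} = -3 + 88 + 330 = 415.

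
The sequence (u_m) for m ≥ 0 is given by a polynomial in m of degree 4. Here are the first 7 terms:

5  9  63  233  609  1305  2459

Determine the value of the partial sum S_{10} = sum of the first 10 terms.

1st diffs: 4, 54, 170, 376, 696, 1154.
2nd diffs: 50, 116, 206, 320, 458.
3rd diffs: 66, 90, 114, 138.
4th diffs: 24, 24, 24 (constant).
Newton forward-difference form: u_m = 5 + 4·C(m,1) + 50·C(m,2) + 66·C(m,3) + 24·C(m,4).
Continuing: 4233, 6813, 10409.
Summing m = 0..9 (10 terms) gives 26138.

26138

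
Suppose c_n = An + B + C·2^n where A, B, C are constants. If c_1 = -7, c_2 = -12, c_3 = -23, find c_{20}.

-3145710

At n = 1, 2, 3: A + B + 2C = -7; 2A + B + 4C = -12; 3A + B + 8C = -23.
Subtracting the first from the second: A + 2C = -5.
Subtracting the second from the third: A + 4C = -11.
Solving: C = -3, A = 1, then B = -2.
So c_n = 1·n + (-2) + (-3)·2^n; at n=20 this is -3145710.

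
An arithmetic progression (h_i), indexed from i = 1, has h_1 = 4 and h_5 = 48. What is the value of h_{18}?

Common difference d = (48 - 4) / (5 - 1) = 11.
h_i = 4 + (i - 1)·11.
h_{18} = 4 + 17·11 = 191.

191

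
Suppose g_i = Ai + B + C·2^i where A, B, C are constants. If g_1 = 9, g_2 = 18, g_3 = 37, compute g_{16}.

327664

Write the equations: A + B + 2C = 9; 2A + B + 4C = 18; 3A + B + 8C = 37.
Subtracting the first from the second: A + 2C = 9.
Subtracting the second from the third: A + 4C = 19.
Solving: C = 5, A = -1, then B = 0.
Therefore g_{16} = -16 + 0 + 5·65536 = 327664.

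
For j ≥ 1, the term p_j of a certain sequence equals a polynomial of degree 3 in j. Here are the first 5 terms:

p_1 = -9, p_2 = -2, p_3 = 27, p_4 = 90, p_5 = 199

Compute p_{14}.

1st diffs: 7, 29, 63, 109.
2nd diffs: 22, 34, 46.
3rd diffs: 12, 12 (constant).
So p_j = 2j^3 - j^2 - 4j - 6.
Evaluating at j = 14 gives p_{14} = 5230.

5230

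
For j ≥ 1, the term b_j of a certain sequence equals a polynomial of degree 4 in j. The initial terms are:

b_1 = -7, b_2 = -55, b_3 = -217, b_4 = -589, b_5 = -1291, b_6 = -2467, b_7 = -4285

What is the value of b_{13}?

1st diffs: -48, -162, -372, -702, -1176, -1818.
2nd diffs: -114, -210, -330, -474, -642.
3rd diffs: -96, -120, -144, -168.
4th diffs: -24, -24, -24 (constant).
Newton forward-difference form: b_j = -7 + (-48)·C(j-1,1) + (-114)·C(j-1,2) + (-96)·C(j-1,3) + (-24)·C(j-1,4).
At j = 13: j-1 = 12, so b_{13} = -7 - 576 - 7524 - 21120 - 11880 = -41107.

-41107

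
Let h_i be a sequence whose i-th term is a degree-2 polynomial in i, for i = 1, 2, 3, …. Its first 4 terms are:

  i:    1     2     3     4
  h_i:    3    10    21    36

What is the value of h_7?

105

1st diffs: 7, 11, 15.
2nd diffs: 4, 4 (constant).
So h_i = 2i^2 + i.
Evaluating at i = 7 gives h_7 = 105.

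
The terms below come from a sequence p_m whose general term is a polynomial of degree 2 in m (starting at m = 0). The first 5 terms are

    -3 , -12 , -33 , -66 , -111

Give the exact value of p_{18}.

1st diffs: -9, -21, -33, -45.
2nd diffs: -12, -12, -12 (constant).
Newton forward-difference form: p_m = -3 + (-9)·C(m,1) + (-12)·C(m,2).
At m = 18: m = 18, so p_{18} = -3 - 162 - 1836 = -2001.

-2001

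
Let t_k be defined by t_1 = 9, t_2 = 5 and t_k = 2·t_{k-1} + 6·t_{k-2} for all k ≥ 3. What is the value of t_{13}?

Iterate the recurrence:
t_3 = 64  t_4 = 158  t_5 = 700  …  t_{10} = 425552  t_{11} = 1553920  t_{12} = 5661152  t_{13} = 20645824.

20645824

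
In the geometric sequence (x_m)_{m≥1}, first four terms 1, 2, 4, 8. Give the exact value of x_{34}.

8589934592

Common ratio r = 2.
x_m = 1·2^(m-1).
x_{34} = 1·2^33 = 8589934592.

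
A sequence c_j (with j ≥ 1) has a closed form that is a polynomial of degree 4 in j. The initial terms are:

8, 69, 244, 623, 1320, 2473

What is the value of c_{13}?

1st diffs: 61, 175, 379, 697, 1153.
2nd diffs: 114, 204, 318, 456.
3rd diffs: 90, 114, 138.
4th diffs: 24, 24 (constant).
Newton forward-difference form: c_j = 8 + 61·C(j-1,1) + 114·C(j-1,2) + 90·C(j-1,3) + 24·C(j-1,4).
At j = 13: j-1 = 12, so c_{13} = 8 + 732 + 7524 + 19800 + 11880 = 39944.

39944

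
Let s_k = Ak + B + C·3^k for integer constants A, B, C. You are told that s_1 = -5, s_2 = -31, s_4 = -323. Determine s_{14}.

Write the equations: A + B + 3C = -5; 2A + B + 9C = -31; 4A + B + 81C = -323.
Subtracting the first from the second: A + 6C = -26.
Subtracting the second from the third: 2A + 72C = -292.
Solving: C = -4, A = -2, then B = 9.
Hence s_{14} = -2·14 + 9 + (-4)·4782969 = -19131895.

-19131895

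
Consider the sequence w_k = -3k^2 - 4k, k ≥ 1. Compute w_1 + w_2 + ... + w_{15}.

Over k = 1..15: Σk = 120, Σk² = 1240.
Total = (-3)·1240 + (-4)·120 = -4200.

-4200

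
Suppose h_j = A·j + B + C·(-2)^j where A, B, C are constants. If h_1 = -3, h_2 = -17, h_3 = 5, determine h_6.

-145

The three given values yield: A + B - 2C = -3; 2A + B + 4C = -17; 3A + B - 8C = 5.
Subtracting the first from the second: A + 6C = -14.
Subtracting the second from the third: A - 12C = 22.
Solving: C = -2, A = -2, then B = -5.
Therefore h_6 = -12 + (-5) + (-2)·64 = -145.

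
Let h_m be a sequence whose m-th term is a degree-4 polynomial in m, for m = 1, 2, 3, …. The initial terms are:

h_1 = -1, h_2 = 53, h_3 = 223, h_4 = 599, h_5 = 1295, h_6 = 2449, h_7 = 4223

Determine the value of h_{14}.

52649

1st diffs: 54, 170, 376, 696, 1154, 1774.
2nd diffs: 116, 206, 320, 458, 620.
3rd diffs: 90, 114, 138, 162.
4th diffs: 24, 24, 24 (constant).
Newton forward-difference form: h_m = -1 + 54·C(m-1,1) + 116·C(m-1,2) + 90·C(m-1,3) + 24·C(m-1,4).
At m = 14: m-1 = 13, so h_{14} = -1 + 702 + 9048 + 25740 + 17160 = 52649.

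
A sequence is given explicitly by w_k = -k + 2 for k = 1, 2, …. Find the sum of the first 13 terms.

-65

Over k = 1..13: Σk = 91.
Total = (-1)·91 + (2)·13 = -65.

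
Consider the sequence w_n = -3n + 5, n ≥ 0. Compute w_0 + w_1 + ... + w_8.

-63

Over n = 0..8: Σn = 36.
Total = (-3)·36 + (5)·9 = -63.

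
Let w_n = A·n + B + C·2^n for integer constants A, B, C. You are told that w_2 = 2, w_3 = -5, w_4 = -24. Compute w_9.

At n = 2, 3, 4: 2A + B + 4C = 2; 3A + B + 8C = -5; 4A + B + 16C = -24.
Subtracting the first from the second: A + 4C = -7.
Subtracting the second from the third: A + 8C = -19.
Solving: C = -3, A = 5, then B = 4.
So w_n = 5·n + 4 + (-3)·2^n; at n=9 this is -1487.

-1487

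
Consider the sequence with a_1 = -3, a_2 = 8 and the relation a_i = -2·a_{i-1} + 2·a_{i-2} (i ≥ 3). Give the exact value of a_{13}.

-508992

Compute successive terms:
a_3 = -22;  a_4 = 60;  a_5 = -164;  …;  a_{10} = 24960;  a_{11} = -68192;  a_{12} = 186304;  a_{13} = -508992.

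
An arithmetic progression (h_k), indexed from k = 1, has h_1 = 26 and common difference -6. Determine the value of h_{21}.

-94

h_k = 26 + (k - 1)·(-6).
h_{21} = 26 + 20·(-6) = -94.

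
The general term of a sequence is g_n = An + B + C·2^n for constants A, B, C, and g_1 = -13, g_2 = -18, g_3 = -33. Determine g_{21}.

Plug in n = 1, 2, 3: A + B + 2C = -13; 2A + B + 4C = -18; 3A + B + 8C = -33.
Subtracting the first from the second: A + 2C = -5.
Subtracting the second from the third: A + 4C = -15.
Solving: C = -5, A = 5, then B = -8.
So g_n = 5·n + (-8) + (-5)·2^n; at n=21 this is -10485663.

-10485663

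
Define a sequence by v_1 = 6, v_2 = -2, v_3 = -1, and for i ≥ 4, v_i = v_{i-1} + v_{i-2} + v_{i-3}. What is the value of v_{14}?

Compute successive terms:
v_4 = 3;  v_5 = 0;  v_6 = 2;  …;  v_{11} = 47;  v_{12} = 87;  v_{13} = 160;  v_{14} = 294.

294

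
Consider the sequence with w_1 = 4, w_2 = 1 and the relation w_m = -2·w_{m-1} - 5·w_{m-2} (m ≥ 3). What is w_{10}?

Compute successive terms:
w_3 = -22  w_4 = 39  w_5 = 32  w_6 = -259  w_7 = 358  w_8 = 579  w_9 = -2948  w_{10} = 3001.

3001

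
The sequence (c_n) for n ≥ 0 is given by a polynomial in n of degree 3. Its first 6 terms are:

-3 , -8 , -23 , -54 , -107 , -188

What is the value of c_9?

1st diffs: -5, -15, -31, -53, -81.
2nd diffs: -10, -16, -22, -28.
3rd diffs: -6, -6, -6 (constant).
Newton forward-difference form: c_n = -3 + (-5)·C(n,1) + (-10)·C(n,2) + (-6)·C(n,3).
At n = 9: n = 9, so c_9 = -3 - 45 - 360 - 504 = -912.

-912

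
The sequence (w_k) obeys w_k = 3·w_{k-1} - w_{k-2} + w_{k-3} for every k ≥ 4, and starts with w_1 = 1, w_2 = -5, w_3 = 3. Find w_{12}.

Iterate the recurrence:
w_4 = 15  w_5 = 37  w_6 = 99  w_7 = 275  w_8 = 763  w_9 = 2113  w_{10} = 5851  w_{11} = 16203  w_{12} = 44871.

44871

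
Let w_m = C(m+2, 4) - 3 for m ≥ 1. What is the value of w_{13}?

C(15, 4) = 1365, so w_{13} = 1362.

1362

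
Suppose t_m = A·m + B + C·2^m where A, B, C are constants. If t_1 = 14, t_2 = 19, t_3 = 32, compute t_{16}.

At m = 1, 2, 3: A + B + 2C = 14; 2A + B + 4C = 19; 3A + B + 8C = 32.
Subtracting the first from the second: A + 2C = 5.
Subtracting the second from the third: A + 4C = 13.
Solving: C = 4, A = -3, then B = 9.
So t_m = -3·m + 9 + 4·2^m; at m=16 this is 262105.

262105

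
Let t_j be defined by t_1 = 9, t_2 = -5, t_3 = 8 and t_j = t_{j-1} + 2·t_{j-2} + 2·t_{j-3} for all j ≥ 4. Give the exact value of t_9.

Step forward from the initial values:
t_4 = 16;  t_5 = 22;  t_6 = 70;  t_7 = 146;  t_8 = 330;  t_9 = 762.

762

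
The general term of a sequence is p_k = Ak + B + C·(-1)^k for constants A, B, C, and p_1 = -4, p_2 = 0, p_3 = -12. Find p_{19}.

-76

At k = 1, 2, 3: A + B - C = -4; 2A + B + C = 0; 3A + B - C = -12.
Subtracting the first from the second: A + 2C = 4.
Subtracting the second from the third: A - 2C = -12.
Solving: C = 4, A = -4, then B = 4.
So p_k = -4·k + 4 + 4·(-1)^k; at k=19 this is -76.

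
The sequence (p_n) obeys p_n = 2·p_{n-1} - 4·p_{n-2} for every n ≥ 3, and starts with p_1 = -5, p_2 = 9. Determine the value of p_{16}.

163840

Iterate the recurrence:
p_3 = 38;  p_4 = 40;  p_5 = -72;  …;  p_{13} = -20480;  p_{14} = 36864;  p_{15} = 155648;  p_{16} = 163840.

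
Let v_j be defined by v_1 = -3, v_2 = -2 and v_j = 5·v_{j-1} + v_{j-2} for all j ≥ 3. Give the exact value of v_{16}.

Applying the relation repeatedly:
v_3 = -13;  v_4 = -67;  v_5 = -348;  …;  v_{13} = -183925563;  v_{14} = -955048642;  v_{15} = -4959168773;  v_{16} = -25750892507.

-25750892507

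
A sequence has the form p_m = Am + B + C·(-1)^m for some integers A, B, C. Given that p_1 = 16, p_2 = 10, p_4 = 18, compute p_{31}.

136

At m = 1, 2, 4: A + B - C = 16; 2A + B + C = 10; 4A + B + C = 18.
Subtracting the first from the second: A + 2C = -6.
Subtracting the second from the third: 2A = 8.
Solving: C = -5, A = 4, then B = 7.
So p_m = 4·m + 7 + (-5)·(-1)^m; at m=31 this is 136.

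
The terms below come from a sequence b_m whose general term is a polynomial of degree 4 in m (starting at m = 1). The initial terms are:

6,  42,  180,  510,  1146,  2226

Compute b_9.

9870

1st diffs: 36, 138, 330, 636, 1080.
2nd diffs: 102, 192, 306, 444.
3rd diffs: 90, 114, 138.
4th diffs: 24, 24 (constant).
Newton forward-difference form: b_m = 6 + 36·C(m-1,1) + 102·C(m-1,2) + 90·C(m-1,3) + 24·C(m-1,4).
At m = 9: m-1 = 8, so b_9 = 6 + 288 + 2856 + 5040 + 1680 = 9870.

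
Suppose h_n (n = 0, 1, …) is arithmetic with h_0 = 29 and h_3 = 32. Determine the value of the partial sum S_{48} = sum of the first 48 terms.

2520

Common difference d = (32 - 29) / (3 - 0) = 1.
h_n = 29 + (n - 0)·1.
h_{47} = 76; S = 48·(29 + 76)/2 = 2520.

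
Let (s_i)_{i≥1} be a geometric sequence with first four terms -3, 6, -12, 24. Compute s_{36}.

103079215104

Common ratio r = -2.
s_i = (-3)·(-2)^(i-1).
s_{36} = (-3)·(-2)^35 = 103079215104.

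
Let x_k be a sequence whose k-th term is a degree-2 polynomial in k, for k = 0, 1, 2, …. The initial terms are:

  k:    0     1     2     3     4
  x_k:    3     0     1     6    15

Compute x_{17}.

496

1st diffs: -3, 1, 5, 9.
2nd diffs: 4, 4, 4 (constant).
So x_k = 2k^2 - 5k + 3.
Evaluating at k = 17 gives x_{17} = 496.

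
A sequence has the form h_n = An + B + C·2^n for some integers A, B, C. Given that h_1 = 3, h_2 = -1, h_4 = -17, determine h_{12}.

Write the equations: A + B + 2C = 3; 2A + B + 4C = -1; 4A + B + 16C = -17.
Subtracting the first from the second: A + 2C = -4.
Subtracting the second from the third: 2A + 12C = -16.
Solving: C = -1, A = -2, then B = 7.
Therefore h_{12} = -24 + 7 + (-1)·4096 = -4113.

-4113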